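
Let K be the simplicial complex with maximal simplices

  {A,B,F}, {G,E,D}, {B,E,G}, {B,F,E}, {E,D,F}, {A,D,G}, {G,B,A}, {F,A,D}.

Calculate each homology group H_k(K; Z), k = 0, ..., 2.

K has 6 vertices, 12 edges, 8 triangles.
rank ∂_0 = 0, rank ∂_1 = 5 ⇒ b_0 = 6 − 0 − 5 = 1; all invariant factors of ∂_1 are 1 so no torsion. So H_0 = Z.
rank ∂_1 = 5, rank ∂_2 = 7 ⇒ b_1 = 12 − 5 − 7 = 0; all invariant factors of ∂_2 are 1 so no torsion. So H_1 = 0.
rank ∂_2 = 7, rank ∂_3 = 0 ⇒ b_2 = 8 − 7 − 0 = 1. So H_2 = Z.

H_0 ≅ Z,  H_1 = 0,  H_2 ≅ Z.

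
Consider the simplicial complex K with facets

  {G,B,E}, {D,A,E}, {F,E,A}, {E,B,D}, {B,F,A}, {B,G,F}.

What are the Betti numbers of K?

K has 6 vertices, 12 edges, 6 triangles.
rank ∂_0 = 0, rank ∂_1 = 5 ⇒ b_0 = 6 − 0 − 5 = 1; all invariant factors of ∂_1 are 1 so no torsion. So H_0 = Z.
rank ∂_1 = 5, rank ∂_2 = 6 ⇒ b_1 = 12 − 5 − 6 = 1; all invariant factors of ∂_2 are 1 so no torsion. So H_1 = Z.
rank ∂_2 = 6, rank ∂_3 = 0 ⇒ b_2 = 6 − 6 − 0 = 0. So H_2 = 0.

b_0 = 1, b_1 = 1, b_2 = 0.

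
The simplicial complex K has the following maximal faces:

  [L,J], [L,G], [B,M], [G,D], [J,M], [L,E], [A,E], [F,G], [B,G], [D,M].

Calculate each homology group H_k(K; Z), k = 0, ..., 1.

Order the vertices as A < B < D < E < F < G < J < L < M. Listing each simplex with vertices in this order, K has dimension 1 with simplices:

  0-simplices (9): A, B, D, E, F, G, J, L, M
  1-simplices (10): AE, BG, BM, DG, DM, EL, FG, GL, JL, JM

so the chain groups are C_0 ≅ Z^9, C_1 ≅ Z^10.

∂_1: C_1 → C_0 maps an edge to its endpoints' difference, ∂[p,q] = q − p. For instance
  ∂JM = M − J.
This gives a 9×10 integer matrix of rank 8; reducing to Smith normal form yields diagonal entries (1,1,1,1,1,1,1,1).

From H_k ≅ ker(∂_k) / im(∂_{k+1}) we obtain:

  H_0: rank C_0 − rank ∂_1 = 9 − 8 = 1, and the invariant factors of ∂_1 are all 1, so H_0 ≅ Z.
  H_1: rank ker ∂_1 − rank ∂_2 = (10 − 8) − 0 = 2, and there is no ∂_2, so H_1 ≅ Z^2.

H_0 ≅ Z,  H_1 ≅ Z^2.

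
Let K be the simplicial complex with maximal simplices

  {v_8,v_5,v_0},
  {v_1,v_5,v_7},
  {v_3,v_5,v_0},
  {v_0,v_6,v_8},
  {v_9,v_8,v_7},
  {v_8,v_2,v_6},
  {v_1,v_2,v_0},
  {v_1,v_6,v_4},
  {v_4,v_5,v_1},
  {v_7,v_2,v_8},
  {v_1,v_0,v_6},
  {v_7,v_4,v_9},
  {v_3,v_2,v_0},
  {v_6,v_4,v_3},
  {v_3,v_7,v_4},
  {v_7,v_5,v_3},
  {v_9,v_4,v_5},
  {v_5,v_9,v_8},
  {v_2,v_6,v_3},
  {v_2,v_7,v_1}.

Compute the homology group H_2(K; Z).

H_2 ≅ 0.

K has 10 vertices, 30 edges, 20 triangles.
rank ∂_2 = 20, rank ∂_3 = 0 ⇒ b_2 = 20 − 20 − 0 = 0. So H_2 = 0.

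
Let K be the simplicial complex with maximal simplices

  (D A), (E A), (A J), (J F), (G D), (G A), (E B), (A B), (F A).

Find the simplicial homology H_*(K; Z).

Take the total order A < B < D < E < F < G < J on the vertex set. Then K (dimension 1) consists of the simplices:

  0-simplices (7): A, B, D, E, F, G, J
  1-simplices (9): AB, AD, AE, AF, AG, AJ, BE, DG, FJ

so the chain groups are C_0 ≅ Z^7, C_1 ≅ Z^9.

The boundary map ∂_1: C_1 → C_0 maps an edge to its endpoints' difference, ∂[p,q] = q − p. For instance
  ∂FJ = J − F.
This gives a 7×9 integer matrix of rank 6; reducing to Smith normal form yields diagonal entries (1,1,1,1,1,1).

Reading off H_k = ker ∂_k / im ∂_{k+1}:

  H_0: rank C_0 − rank ∂_1 = 7 − 6 = 1, and the invariant factors of ∂_1 are all 1, so H_0 ≅ Z.
  H_1: rank ker ∂_1 − rank ∂_2 = (9 − 6) − 0 = 3, and there is no ∂_2, so H_1 ≅ Z^3.

(K is a triangulation of a wedge of 3 circles.)

H_0 ≅ Z,  H_1 ≅ Z^3.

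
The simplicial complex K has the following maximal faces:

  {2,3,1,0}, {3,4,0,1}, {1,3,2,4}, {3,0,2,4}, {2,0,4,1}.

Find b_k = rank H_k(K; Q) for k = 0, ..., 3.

Take the total order 0 < 1 < 2 < 3 < 4 on the vertex set. Then K (dimension 3) consists of the simplices:

  0-simplices (5): [0], [1], [2], [3], [4]
  1-simplices (10): [0,1], [0,2], [0,3], [0,4], [1,2], [1,3], [1,4], [2,3], [2,4], [3,4]
  2-simplices (10): [0,1,2], [0,1,3], [0,1,4], [0,2,3], [0,2,4], [0,3,4], [1,2,3], [1,2,4], [1,3,4], [2,3,4]
  3-simplices (5): [0,1,2,3], [0,1,2,4], [0,1,3,4], [0,2,3,4], [1,2,3,4]

giving chain groups C_0 ≅ Z^5, C_1 ≅ Z^10, C_2 ≅ Z^10, C_3 ≅ Z^5.

Boundary ∂_1: C_1 → C_0 sends each edge [p,q] (with p < q) to q − p. For instance
  ∂[0,4] = [4] − [0].
As a 5×10 matrix over Z this has rank 4, with invariant factors (1,1,1,1).

The boundary map ∂_2: C_2 → C_1 acts by ∂[p,q,r] = [q,r] − [p,r] + [p,q]. For instance
  ∂[0,2,3] = [2,3] − [0,3] + [0,2],
  ∂[0,1,2] = [1,2] − [0,2] + [0,1].
This gives a 10×10 integer matrix of rank 6; reducing to Smith normal form yields diagonal entries (1,1,1,1,1,1).

The boundary map ∂_3: C_3 → C_2 sends each 3-simplex σ to the alternating sum Σ_i (−1)^i (σ with its i-th vertex removed). For instance
  ∂[1,2,3,4] = [2,3,4] − [1,3,4] + [1,2,4] − [1,2,3],
  ∂[0,1,2,4] = [1,2,4] − [0,2,4] + [0,1,4] − [0,1,2].
As a 10×5 matrix over Z this has rank 4, with invariant factors (1,1,1,1).

From H_k ≅ ker(∂_k) / im(∂_{k+1}) we obtain:

  H_0: rank C_0 − rank ∂_1 = 5 − 4 = 1, and the invariant factors of ∂_1 are all 1, so H_0 ≅ Z.
  H_1: rank ker ∂_1 − rank ∂_2 = (10 − 4) − 6 = 0, and the invariant factors of ∂_2 are all 1, so H_1 ≅ 0.
  H_2: rank ker ∂_2 − rank ∂_3 = (10 − 6) − 4 = 0, and the invariant factors of ∂_3 are all 1, so H_2 ≅ 0.
  H_3: rank ker ∂_3 − rank ∂_4 = (5 − 4) − 0 = 1, and there is no ∂_4, so H_3 ≅ Z.

(K is a triangulation of the 3-sphere S^3.)

Hence the Betti numbers are b_0 = 1, b_1 = 0, b_2 = 0, b_3 = 1.

b_0 = 1, b_1 = 0, b_2 = 0, b_3 = 1.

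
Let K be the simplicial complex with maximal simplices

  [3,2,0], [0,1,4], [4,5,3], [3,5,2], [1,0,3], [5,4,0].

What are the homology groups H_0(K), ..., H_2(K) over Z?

H_0 = Z,  H_1 = Z,  H_2 = 0.

Fix the vertex order 0 < 1 < 2 < 3 < 4 < 5 and write every simplex with vertices in increasing order. Then dim K = 2 and the simplices of K are:

  0-simplices (6): [0], [1], [2], [3], [4], [5]
  1-simplices (12): [0,1], [0,2], [0,3], [0,4], [0,5], [1,3], [1,4], [2,3], [2,5], [3,4], [3,5], [4,5]
  2-simplices (6): [0,1,3], [0,1,4], [0,2,3], [0,4,5], [2,3,5], [3,4,5]

so the chain groups are C_0 ≅ Z^6, C_1 ≅ Z^12, C_2 ≅ Z^6.

∂_1: C_1 → C_0 is given by ∂[p,q] = [q] − [p]. For instance
  ∂[1,4] = [4] − [1].
This gives a 6×12 integer matrix of rank 5; reducing to Smith normal form yields diagonal entries (1,1,1,1,1).

Boundary ∂_2: C_2 → C_1 acts by ∂[p,q,r] = [q,r] − [p,r] + [p,q]. For instance
  ∂[2,3,5] = [3,5] − [2,5] + [2,3],
  ∂[0,2,3] = [2,3] − [0,3] + [0,2].
This gives a 12×6 integer matrix of rank 6; reducing to Smith normal form yields diagonal entries (1,1,1,1,1,1).

Now H_k = ker ∂_k / im ∂_{k+1}, so:

  H_0: rank C_0 − rank ∂_1 = 6 − 5 = 1, and the invariant factors of ∂_1 are all 1, so H_0 ≅ Z.
  H_1: rank ker ∂_1 − rank ∂_2 = (12 − 5) − 6 = 1, and the invariant factors of ∂_2 are all 1, so H_1 ≅ Z.
  H_2: rank ker ∂_2 − rank ∂_3 = (6 − 6) − 0 = 0, and there is no ∂_3, so H_2 ≅ 0.

(K is a triangulation of the cylinder S^1 x I.)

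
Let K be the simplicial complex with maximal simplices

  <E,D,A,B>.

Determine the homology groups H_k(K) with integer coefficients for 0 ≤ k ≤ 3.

H_0 = Z,  H_1 = 0,  H_2 = 0,  H_3 = 0.

Fix the vertex order A < B < D < E and write every simplex with vertices in increasing order. Then dim K = 3 and the simplices of K are:

  0-simplices (4): A, B, D, E
  1-simplices (6): AB, AD, AE, BD, BE, DE
  2-simplices (4): ABD, ABE, ADE, BDE
  3-simplices (1): ABDE

so the chain groups are C_0 ≅ Z^4, C_1 ≅ Z^6, C_2 ≅ Z^4, C_3 ≅ Z^1.

Boundary ∂_1: C_1 → C_0 sends each edge [p,q] (with p < q) to q − p.
As a 4×6 matrix over Z this has rank 3, with invariant factors (1,1,1).

The boundary map ∂_2: C_2 → C_1 acts by ∂[p,q,r] = [q,r] − [p,r] + [p,q]. For instance
  ∂ABE = BE − AE + AB,
  ∂ABD = BD − AD + AB.
The 6×4 boundary matrix has rank 3 and Smith normal form diag(1,1,1).

The boundary map ∂_3: C_3 → C_2 sends each 3-simplex σ to the alternating sum Σ_i (−1)^i (σ with its i-th vertex removed). For instance
  ∂ABDE = BDE − ADE + ABE − ABD.
This gives a 4×1 integer matrix of rank 1; reducing to Smith normal form yields diagonal entries (1).

Now H_k = ker ∂_k / im ∂_{k+1}, so:

  H_0: rank C_0 − rank ∂_1 = 4 − 3 = 1, and the invariant factors of ∂_1 are all 1, so H_0 = Z.
  H_1: rank ker ∂_1 − rank ∂_2 = (6 − 3) − 3 = 0, and the invariant factors of ∂_2 are all 1, so H_1 = 0.
  H_2: rank ker ∂_2 − rank ∂_3 = (4 − 3) − 1 = 0, and the invariant factors of ∂_3 are all 1, so H_2 = 0.
  H_3: rank ker ∂_3 − rank ∂_4 = (1 − 1) − 0 = 0, and there is no ∂_4, so H_3 = 0.

(K is a triangulation of the 3-simplex.)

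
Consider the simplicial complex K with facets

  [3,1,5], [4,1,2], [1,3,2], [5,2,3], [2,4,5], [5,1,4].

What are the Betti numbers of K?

b_0 = 1, b_1 = 0, b_2 = 1.

Order the vertices as 1 < 2 < 3 < 4 < 5. Listing each simplex with vertices in this order, K has dimension 2 with simplices:

  0-simplices (5): [1], [2], [3], [4], [5]
  1-simplices (9): [1,2], [1,3], [1,4], [1,5], [2,3], [2,4], [2,5], [3,5], [4,5]
  2-simplices (6): [1,2,3], [1,2,4], [1,3,5], [1,4,5], [2,3,5], [2,4,5]

giving chain groups C_0 ≅ Z^5, C_1 ≅ Z^9, C_2 ≅ Z^6.

Boundary ∂_1: C_1 → C_0 maps an edge to its endpoints' difference, ∂[p,q] = q − p.
The resulting 5×9 matrix has rank 4, and its Smith normal form has invariant factors (1,1,1,1).

Boundary ∂_2: C_2 → C_1 maps a triangle to the signed sum of its edges. For instance
  ∂[2,3,5] = [3,5] − [2,5] + [2,3],
  ∂[1,2,3] = [2,3] − [1,3] + [1,2].
As a 9×6 matrix over Z this has rank 5, with invariant factors (1,1,1,1,1).

Now H_k = ker ∂_k / im ∂_{k+1}, so:

  H_0: rank C_0 − rank ∂_1 = 5 − 4 = 1, and the invariant factors of ∂_1 are all 1, so H_0 = Z.
  H_1: rank ker ∂_1 − rank ∂_2 = (9 − 4) − 5 = 0, and the invariant factors of ∂_2 are all 1, so H_1 = 0.
  H_2: rank ker ∂_2 − rank ∂_3 = (6 − 5) − 0 = 1, and there is no ∂_3, so H_2 = Z.

Hence the Betti numbers are b_0 = 1, b_1 = 0, b_2 = 1.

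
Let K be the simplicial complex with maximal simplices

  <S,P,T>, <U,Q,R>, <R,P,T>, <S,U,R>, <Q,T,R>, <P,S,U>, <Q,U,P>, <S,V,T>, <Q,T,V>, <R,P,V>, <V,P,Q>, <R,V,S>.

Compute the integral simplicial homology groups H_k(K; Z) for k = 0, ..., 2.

Take the total order P < Q < R < S < T < U < V on the vertex set. Then K (dimension 2) consists of the simplices:

  0-simplices (7): P, Q, R, S, T, U, V
  1-simplices (18): PQ, PR, PS, PT, PU, PV, QR, QT, QU, QV, RS, RT, RU, RV, ST, SU, SV, TV
  2-simplices (12): PQU, PQV, PRT, PRV, PST, PSU, QRT, QRU, QTV, RSU, RSV, STV

so the chain groups are C_0 ≅ Z^7, C_1 ≅ Z^18, C_2 ≅ Z^12.

∂_1: C_1 → C_0 maps an edge to its endpoints' difference, ∂[p,q] = q − p. For instance
  ∂ST = T − S.
The resulting 7×18 matrix has rank 6, and its Smith normal form has invariant factors (1,1,1,1,1,1).

∂_2: C_2 → C_1 maps a triangle to the signed sum of its edges. For instance
  ∂RSV = SV − RV + RS,
  ∂QRT = RT − QT + QR.
The resulting 18×12 matrix has rank 12, and its Smith normal form has invariant factors (1,1,1,1,1,1,1,1,1,1,1,2).

Now H_k = ker ∂_k / im ∂_{k+1}, so:

  H_0: rank C_0 − rank ∂_1 = 7 − 6 = 1, and the invariant factors of ∂_1 are all 1, so H_0 ≅ Z.
  H_1: rank ker ∂_1 − rank ∂_2 = (18 − 6) − 12 = 0, and ∂_2 has invariant factor 2 > 1, so H_1 ≅ Z/2.
  H_2: rank ker ∂_2 − rank ∂_3 = (12 − 12) − 0 = 0, and there is no ∂_3, so H_2 ≅ 0.

(K is a triangulation of the real projective plane RP^2.)

H_0 ≅ Z,  H_1 ≅ Z/2,  H_2 = 0.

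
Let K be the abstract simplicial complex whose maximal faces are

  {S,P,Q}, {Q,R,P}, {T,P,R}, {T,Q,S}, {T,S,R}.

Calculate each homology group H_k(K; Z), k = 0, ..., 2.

H_0 ≅ Z,  H_1 ≅ Z,  H_2 = 0.

Take the total order P < Q < R < S < T on the vertex set. Then K (dimension 2) consists of the simplices:

  0-simplices (5): P, Q, R, S, T
  1-simplices (10): PQ, PR, PS, PT, QR, QS, QT, RS, RT, ST
  2-simplices (5): PQR, PQS, PRT, QST, RST

Hence C_0 ≅ Z^5, C_1 ≅ Z^10, C_2 ≅ Z^5.

The boundary map ∂_1: C_1 → C_0 maps an edge to its endpoints' difference, ∂[p,q] = q − p. For instance
  ∂QS = S − Q.
As a 5×10 matrix over Z this has rank 4, with invariant factors (1,1,1,1).

Boundary ∂_2: C_2 → C_1 acts by ∂[p,q,r] = [q,r] − [p,r] + [p,q]. For instance
  ∂RST = ST − RT + RS,
  ∂PRT = RT − PT + PR.
The 10×5 boundary matrix has rank 5 and Smith normal form diag(1,1,1,1,1).

Now H_k = ker ∂_k / im ∂_{k+1}, so:

  H_0: rank C_0 − rank ∂_1 = 5 − 4 = 1, and the invariant factors of ∂_1 are all 1, so H_0 ≅ Z.
  H_1: rank ker ∂_1 − rank ∂_2 = (10 − 4) − 5 = 1, and the invariant factors of ∂_2 are all 1, so H_1 ≅ Z.
  H_2: rank ker ∂_2 − rank ∂_3 = (5 − 5) − 0 = 0, and there is no ∂_3, so H_2 ≅ 0.

As a check, the Euler characteristic is 5 − 10 + 5 = 0, which agrees with 1 − 1 + 0 = 0.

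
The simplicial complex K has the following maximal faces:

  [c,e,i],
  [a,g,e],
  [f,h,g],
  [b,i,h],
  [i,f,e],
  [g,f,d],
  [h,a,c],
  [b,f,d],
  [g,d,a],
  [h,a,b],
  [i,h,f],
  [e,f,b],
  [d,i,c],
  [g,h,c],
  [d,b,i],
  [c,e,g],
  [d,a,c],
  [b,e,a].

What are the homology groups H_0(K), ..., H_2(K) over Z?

Order the vertices as a < b < c < d < e < f < g < h < i. Listing each simplex with vertices in this order, K has dimension 2 with simplices:

  0-simplices (9): a, b, c, d, e, f, g, h, i
  1-simplices (27): ab, ac, ad, ae, ag, ah, bd, be, bf, bh, bi, cd, ce, cg, ch, ci, df, dg, di, ef, eg, ei, fg, fh, fi, gh, hi
  2-simplices (18): abe, abh, acd, ach, adg, aeg, bdf, bdi, bef, bhi, cdi, ceg, cei, cgh, dfg, efi, fgh, fhi

giving chain groups C_0 ≅ Z^9, C_1 ≅ Z^27, C_2 ≅ Z^18.

∂_1: C_1 → C_0 is given by ∂[p,q] = [q] − [p]. For instance
  ∂df = f − d.
This gives a 9×27 integer matrix of rank 8; reducing to Smith normal form yields diagonal entries (1,1,1,1,1,1,1,1).

∂_2: C_2 → C_1 sends each 2-simplex [p,q,r] to [q,r] − [p,r] + [p,q]. For instance
  ∂adg = dg − ag + ad,
  ∂bdi = di − bi + bd.
As a 27×18 matrix over Z this has rank 18, with invariant factors (1,1,1,1,1,1,1,1,1,1,1,1,1,1,1,1,1,2).

Reading off H_k = ker ∂_k / im ∂_{k+1}:

  H_0: rank C_0 − rank ∂_1 = 9 − 8 = 1, and the invariant factors of ∂_1 are all 1, so H_0 = Z.
  H_1: rank ker ∂_1 − rank ∂_2 = (27 − 8) − 18 = 1, and ∂_2 has invariant factor 2 > 1, so H_1 = Z ⊕ Z_2.
  H_2: rank ker ∂_2 − rank ∂_3 = (18 − 18) − 0 = 0, and there is no ∂_3, so H_2 = 0.

As a check, the Euler characteristic is 9 − 27 + 18 = 0, which agrees with 1 − 1 + 0 = 0.
(K is a triangulation of the Klein bottle.)

H_0 ≅ Z,  H_1 ≅ Z ⊕ Z_2,  H_2 = 0.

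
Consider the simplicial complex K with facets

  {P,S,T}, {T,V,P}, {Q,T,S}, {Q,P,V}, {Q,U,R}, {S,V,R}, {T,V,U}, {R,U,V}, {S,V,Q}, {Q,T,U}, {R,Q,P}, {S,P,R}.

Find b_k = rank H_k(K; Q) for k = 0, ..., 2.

b_0 = 1, b_1 = 0, b_2 = 0.

K has 7 vertices, 18 edges, 12 triangles.
rank ∂_0 = 0, rank ∂_1 = 6 ⇒ b_0 = 7 − 0 − 6 = 1; all invariant factors of ∂_1 are 1 so no torsion. So H_0 = Z.
rank ∂_1 = 6, rank ∂_2 = 12 ⇒ b_1 = 18 − 6 − 12 = 0; ∂_2 has invariant factor(s) [2] giving torsion. So H_1 = Z_2.
rank ∂_2 = 12, rank ∂_3 = 0 ⇒ b_2 = 12 − 12 − 0 = 0. So H_2 = 0.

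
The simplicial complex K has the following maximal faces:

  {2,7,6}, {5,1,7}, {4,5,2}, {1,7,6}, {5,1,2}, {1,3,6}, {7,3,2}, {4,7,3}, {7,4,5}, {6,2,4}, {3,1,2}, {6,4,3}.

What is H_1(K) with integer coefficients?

Order the vertices as 1 < 2 < 3 < 4 < 5 < 6 < 7. Listing each simplex with vertices in this order, K has dimension 2 with simplices:

  0-simplices (7): [1], [2], [3], [4], [5], [6], [7]
  1-simplices (18): [1,2], [1,3], [1,5], [1,6], [1,7], [2,3], [2,4], [2,5], [2,6], [2,7], [3,4], [3,6], [3,7], [4,5], [4,6], [4,7], [5,7], [6,7]
  2-simplices (12): [1,2,3], [1,2,5], [1,3,6], [1,5,7], [1,6,7], [2,3,7], [2,4,5], [2,4,6], [2,6,7], [3,4,6], [3,4,7], [4,5,7]

giving chain groups C_0 ≅ Z^7, C_1 ≅ Z^18, C_2 ≅ Z^12.

Boundary ∂_1: C_1 → C_0 is given by ∂[p,q] = [q] − [p].
The 7×18 boundary matrix has rank 6 and Smith normal form diag(1,1,1,1,1,1).

The boundary map ∂_2: C_2 → C_1 acts by ∂[p,q,r] = [q,r] − [p,r] + [p,q]. For instance
  ∂[2,6,7] = [6,7] − [2,7] + [2,6],
  ∂[2,4,6] = [4,6] − [2,6] + [2,4].
As a 18×12 matrix over Z this has rank 12, with invariant factors (1,1,1,1,1,1,1,1,1,1,1,2).

Reading off H_k = ker ∂_k / im ∂_{k+1}:

  H_1: rank ker ∂_1 − rank ∂_2 = (18 − 6) − 12 = 0, and ∂_2 has invariant factor 2 > 1, so H_1 ≅ Z/2Z.

H_1 = Z/2Z.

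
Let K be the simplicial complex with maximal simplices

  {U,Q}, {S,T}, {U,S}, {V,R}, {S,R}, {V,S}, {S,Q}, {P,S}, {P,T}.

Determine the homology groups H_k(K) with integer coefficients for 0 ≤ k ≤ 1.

H_0 = Z,  H_1 = Z^3.

Order the vertices as P < Q < R < S < T < U < V. Listing each simplex with vertices in this order, K has dimension 1 with simplices:

  0-simplices (7): P, Q, R, S, T, U, V
  1-simplices (9): PS, PT, QS, QU, RS, RV, ST, SU, SV

Hence C_0 ≅ Z^7, C_1 ≅ Z^9.

Boundary ∂_1: C_1 → C_0 is given by ∂[p,q] = [q] − [p]. For instance
  ∂ST = T − S.
The 7×9 boundary matrix has rank 6 and Smith normal form diag(1,1,1,1,1,1).

Reading off H_k = ker ∂_k / im ∂_{k+1}:

  H_0: rank C_0 − rank ∂_1 = 7 − 6 = 1, and the invariant factors of ∂_1 are all 1, so H_0 ≅ Z.
  H_1: rank ker ∂_1 − rank ∂_2 = (9 − 6) − 0 = 3, and there is no ∂_2, so H_1 ≅ Z^3.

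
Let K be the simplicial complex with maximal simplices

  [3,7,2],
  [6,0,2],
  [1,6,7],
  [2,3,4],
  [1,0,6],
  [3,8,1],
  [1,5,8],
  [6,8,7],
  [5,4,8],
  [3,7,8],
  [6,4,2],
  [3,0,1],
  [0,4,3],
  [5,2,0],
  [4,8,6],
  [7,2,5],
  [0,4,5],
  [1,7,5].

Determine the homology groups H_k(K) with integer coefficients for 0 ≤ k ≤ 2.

Take the total order 0 < 1 < 2 < 3 < 4 < 5 < 6 < 7 < 8 on the vertex set. Then K (dimension 2) consists of the simplices:

  0-simplices (9): [0], [1], [2], [3], [4], [5], [6], [7], [8]
  1-simplices (27): (27 of them)
  2-simplices (18): [0,1,3], [0,1,6], [0,2,5], [0,2,6], [0,3,4], [0,4,5], [1,3,8], [1,5,7], [1,5,8], [1,6,7], [2,3,4], [2,3,7], [2,4,6], [2,5,7], [3,7,8], [4,5,8], [4,6,8], [6,7,8]

so the chain groups are C_0 ≅ Z^9, C_1 ≅ Z^27, C_2 ≅ Z^18.

Boundary ∂_1: C_1 → C_0 is given by ∂[p,q] = [q] − [p].
The 9×27 boundary matrix has rank 8 and Smith normal form diag(1,1,1,1,1,1,1,1).

The boundary map ∂_2: C_2 → C_1 sends each 2-simplex [p,q,r] to [q,r] − [p,r] + [p,q]. For instance
  ∂[2,5,7] = [5,7] − [2,7] + [2,5],
  ∂[0,1,3] = [1,3] − [0,3] + [0,1].
The 27×18 boundary matrix has rank 18 and Smith normal form diag(1,1,1,1,1,1,1,1,1,1,1,1,1,1,1,1,1,2).

Reading off H_k = ker ∂_k / im ∂_{k+1}:

  H_0: rank C_0 − rank ∂_1 = 9 − 8 = 1, and the invariant factors of ∂_1 are all 1, so H_0 ≅ Z.
  H_1: rank ker ∂_1 − rank ∂_2 = (27 − 8) − 18 = 1, and ∂_2 has invariant factor 2 > 1, so H_1 ≅ Z ⊕ Z/2.
  H_2: rank ker ∂_2 − rank ∂_3 = (18 − 18) − 0 = 0, and there is no ∂_3, so H_2 ≅ 0.

H_0 = Z,  H_1 = Z ⊕ Z/2,  H_2 = 0.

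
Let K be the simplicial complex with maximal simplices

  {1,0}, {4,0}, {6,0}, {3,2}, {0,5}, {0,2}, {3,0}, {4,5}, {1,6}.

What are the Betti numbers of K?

b_0 = 1, b_1 = 3.

K has 7 vertices, 9 edges.
rank ∂_0 = 0, rank ∂_1 = 6 ⇒ b_0 = 7 − 0 − 6 = 1; all invariant factors of ∂_1 are 1 so no torsion. So H_0 = Z.
rank ∂_1 = 6, rank ∂_2 = 0 ⇒ b_1 = 9 − 6 − 0 = 3. So H_1 = Z^3.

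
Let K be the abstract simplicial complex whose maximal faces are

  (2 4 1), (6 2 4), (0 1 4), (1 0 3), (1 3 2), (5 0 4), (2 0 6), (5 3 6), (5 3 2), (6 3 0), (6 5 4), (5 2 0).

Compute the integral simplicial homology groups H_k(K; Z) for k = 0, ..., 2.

H_0 = Z,  H_1 = Z/2,  H_2 = 0.

Take the total order 0 < 1 < 2 < 3 < 4 < 5 < 6 on the vertex set. Then K (dimension 2) consists of the simplices:

  0-simplices (7): [0], [1], [2], [3], [4], [5], [6]
  1-simplices (18): [0,1], [0,2], [0,3], [0,4], [0,5], [0,6], [1,2], [1,3], [1,4], [2,3], [2,4], [2,5], [2,6], [3,5], [3,6], [4,5], [4,6], [5,6]
  2-simplices (12): [0,1,3], [0,1,4], [0,2,5], [0,2,6], [0,3,6], [0,4,5], [1,2,3], [1,2,4], [2,3,5], [2,4,6], [3,5,6], [4,5,6]

giving chain groups C_0 ≅ Z^7, C_1 ≅ Z^18, C_2 ≅ Z^12.

Boundary ∂_1: C_1 → C_0 is given by ∂[p,q] = [q] − [p].
As a 7×18 matrix over Z this has rank 6, with invariant factors (1,1,1,1,1,1).

The boundary map ∂_2: C_2 → C_1 sends each 2-simplex [p,q,r] to [q,r] − [p,r] + [p,q]. For instance
  ∂[0,3,6] = [3,6] − [0,6] + [0,3],
  ∂[4,5,6] = [5,6] − [4,6] + [4,5].
The 18×12 boundary matrix has rank 12 and Smith normal form diag(1,1,1,1,1,1,1,1,1,1,1,2).

Computing H_k = (kernel of ∂_k) / (image of ∂_{k+1}):

  H_0: rank C_0 − rank ∂_1 = 7 − 6 = 1, and the invariant factors of ∂_1 are all 1, so H_0 ≅ Z.
  H_1: rank ker ∂_1 − rank ∂_2 = (18 − 6) − 12 = 0, and ∂_2 has invariant factor 2 > 1, so H_1 ≅ Z/2.
  H_2: rank ker ∂_2 − rank ∂_3 = (12 − 12) − 0 = 0, and there is no ∂_3, so H_2 ≅ 0.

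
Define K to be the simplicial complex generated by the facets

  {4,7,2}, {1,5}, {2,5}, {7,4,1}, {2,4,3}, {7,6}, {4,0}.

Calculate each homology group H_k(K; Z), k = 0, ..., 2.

H_0 ≅ Z,  H_1 ≅ Z,  H_2 = 0.

Order the vertices as 0 < 1 < 2 < 3 < 4 < 5 < 6 < 7. Listing each simplex with vertices in this order, K has dimension 2 with simplices:

  0-simplices (8): [0], [1], [2], [3], [4], [5], [6], [7]
  1-simplices (11): [0,4], [1,4], [1,5], [1,7], [2,3], [2,4], [2,5], [2,7], [3,4], [4,7], [6,7]
  2-simplices (3): [1,4,7], [2,3,4], [2,4,7]

giving chain groups C_0 ≅ Z^8, C_1 ≅ Z^11, C_2 ≅ Z^3.

The boundary map ∂_1: C_1 → C_0 maps an edge to its endpoints' difference, ∂[p,q] = q − p. For instance
  ∂[4,7] = [7] − [4].
As a 8×11 matrix over Z this has rank 7, with invariant factors (1,1,1,1,1,1,1).

Boundary ∂_2: C_2 → C_1 acts by ∂[p,q,r] = [q,r] − [p,r] + [p,q]. For instance
  ∂[2,3,4] = [3,4] − [2,4] + [2,3],
  ∂[1,4,7] = [4,7] − [1,7] + [1,4].
The resulting 11×3 matrix has rank 3, and its Smith normal form has invariant factors (1,1,1).

Now H_k = ker ∂_k / im ∂_{k+1}, so:

  H_0: rank C_0 − rank ∂_1 = 8 − 7 = 1, and the invariant factors of ∂_1 are all 1, so H_0 ≅ Z.
  H_1: rank ker ∂_1 − rank ∂_2 = (11 − 7) − 3 = 1, and the invariant factors of ∂_2 are all 1, so H_1 ≅ Z.
  H_2: rank ker ∂_2 − rank ∂_3 = (3 − 3) − 0 = 0, and there is no ∂_3, so H_2 ≅ 0.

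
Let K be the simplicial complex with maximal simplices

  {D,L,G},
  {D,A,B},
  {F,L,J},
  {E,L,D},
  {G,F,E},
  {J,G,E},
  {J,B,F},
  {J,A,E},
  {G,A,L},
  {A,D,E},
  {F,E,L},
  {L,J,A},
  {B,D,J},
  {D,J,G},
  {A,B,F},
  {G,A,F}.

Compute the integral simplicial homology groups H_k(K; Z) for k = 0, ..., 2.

H_0 ≅ Z,  H_1 ≅ Z^2,  H_2 ≅ Z.

Take the total order A < B < D < E < F < G < J < L on the vertex set. Then K (dimension 2) consists of the simplices:

  0-simplices (8): A, B, D, E, F, G, J, L
  1-simplices (24): AB, AD, AE, AF, AG, AJ, AL, BD, BF, BJ, DE, DG, DJ, DL, EF, EG, EJ, EL, FG, FJ, FL, GJ, GL, JL
  2-simplices (16): ABD, ABF, ADE, AEJ, AFG, AGL, AJL, BDJ, BFJ, DEL, DGJ, DGL, EFG, EFL, EGJ, FJL

so the chain groups are C_0 ≅ Z^8, C_1 ≅ Z^24, C_2 ≅ Z^16.

∂_1: C_1 → C_0 sends each edge [p,q] (with p < q) to q − p.
This gives a 8×24 integer matrix of rank 7; reducing to Smith normal form yields diagonal entries (1,1,1,1,1,1,1).

The boundary map ∂_2: C_2 → C_1 sends each 2-simplex [p,q,r] to [q,r] − [p,r] + [p,q]. For instance
  ∂ABF = BF − AF + AB,
  ∂AEJ = EJ − AJ + AE.
This gives a 24×16 integer matrix of rank 15; reducing to Smith normal form yields diagonal entries (1,1,1,1,1,1,1,1,1,1,1,1,1,1,1).

Reading off H_k = ker ∂_k / im ∂_{k+1}:

  H_0: rank C_0 − rank ∂_1 = 8 − 7 = 1, and the invariant factors of ∂_1 are all 1, so H_0 ≅ Z.
  H_1: rank ker ∂_1 − rank ∂_2 = (24 − 7) − 15 = 2, and the invariant factors of ∂_2 are all 1, so H_1 ≅ Z^2.
  H_2: rank ker ∂_2 − rank ∂_3 = (16 − 15) − 0 = 1, and there is no ∂_3, so H_2 ≅ Z.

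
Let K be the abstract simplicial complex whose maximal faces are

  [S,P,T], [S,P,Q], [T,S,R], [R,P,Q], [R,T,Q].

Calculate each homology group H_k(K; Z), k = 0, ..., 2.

Order the vertices as P < Q < R < S < T. Listing each simplex with vertices in this order, K has dimension 2 with simplices:

  0-simplices (5): P, Q, R, S, T
  1-simplices (10): PQ, PR, PS, PT, QR, QS, QT, RS, RT, ST
  2-simplices (5): PQR, PQS, PST, QRT, RST

Hence C_0 ≅ Z^5, C_1 ≅ Z^10, C_2 ≅ Z^5.

The boundary map ∂_1: C_1 → C_0 sends each edge [p,q] (with p < q) to q − p.
This gives a 5×10 integer matrix of rank 4; reducing to Smith normal form yields diagonal entries (1,1,1,1).

Boundary ∂_2: C_2 → C_1 acts by ∂[p,q,r] = [q,r] − [p,r] + [p,q]. For instance
  ∂RST = ST − RT + RS,
  ∂PQR = QR − PR + PQ.
The 10×5 boundary matrix has rank 5 and Smith normal form diag(1,1,1,1,1).

Computing H_k = (kernel of ∂_k) / (image of ∂_{k+1}):

  H_0: rank C_0 − rank ∂_1 = 5 − 4 = 1, and the invariant factors of ∂_1 are all 1, so H_0 ≅ Z.
  H_1: rank ker ∂_1 − rank ∂_2 = (10 − 4) − 5 = 1, and the invariant factors of ∂_2 are all 1, so H_1 ≅ Z.
  H_2: rank ker ∂_2 − rank ∂_3 = (5 − 5) − 0 = 0, and there is no ∂_3, so H_2 ≅ 0.

(K is a triangulation of the Möbius band.)

H_0 ≅ Z,  H_1 ≅ Z,  H_2 = 0.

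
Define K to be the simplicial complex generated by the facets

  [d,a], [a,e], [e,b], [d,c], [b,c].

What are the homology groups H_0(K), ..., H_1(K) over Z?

K has 5 vertices, 5 edges.
rank ∂_0 = 0, rank ∂_1 = 4 ⇒ b_0 = 5 − 0 − 4 = 1; all invariant factors of ∂_1 are 1 so no torsion. So H_0 = Z.
rank ∂_1 = 4, rank ∂_2 = 0 ⇒ b_1 = 5 − 4 − 0 = 1. So H_1 = Z.

H_0 = Z,  H_1 = Z.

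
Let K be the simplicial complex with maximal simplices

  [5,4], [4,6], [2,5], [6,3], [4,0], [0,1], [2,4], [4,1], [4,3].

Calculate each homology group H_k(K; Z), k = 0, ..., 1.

H_0 = Z,  H_1 = Z^3.

Take the total order 0 < 1 < 2 < 3 < 4 < 5 < 6 on the vertex set. Then K (dimension 1) consists of the simplices:

  0-simplices (7): [0], [1], [2], [3], [4], [5], [6]
  1-simplices (9): [0,1], [0,4], [1,4], [2,4], [2,5], [3,4], [3,6], [4,5], [4,6]

Hence C_0 ≅ Z^7, C_1 ≅ Z^9.

∂_1: C_1 → C_0 sends each edge [p,q] (with p < q) to q − p. For instance
  ∂[3,4] = [4] − [3].
This gives a 7×9 integer matrix of rank 6; reducing to Smith normal form yields diagonal entries (1,1,1,1,1,1).

Reading off H_k = ker ∂_k / im ∂_{k+1}:

  H_0: rank C_0 − rank ∂_1 = 7 − 6 = 1, and the invariant factors of ∂_1 are all 1, so H_0 = Z.
  H_1: rank ker ∂_1 − rank ∂_2 = (9 − 6) − 0 = 3, and there is no ∂_2, so H_1 = Z^3.

As a check, the Euler characteristic is 7 − 9 = -2, which agrees with 1 − 3 = -2.
(K is a triangulation of a wedge of 3 circles.)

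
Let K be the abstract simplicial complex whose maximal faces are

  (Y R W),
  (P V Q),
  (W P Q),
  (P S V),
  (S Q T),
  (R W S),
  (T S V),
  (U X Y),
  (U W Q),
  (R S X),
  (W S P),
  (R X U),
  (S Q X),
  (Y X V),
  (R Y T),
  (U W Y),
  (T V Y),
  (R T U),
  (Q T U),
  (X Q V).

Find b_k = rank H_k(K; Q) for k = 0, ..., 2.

Fix the vertex order P < Q < R < S < T < U < V < W < X < Y and write every simplex with vertices in increasing order. Then dim K = 2 and the simplices of K are:

  0-simplices (10): P, Q, R, S, T, U, V, W, X, Y
  1-simplices (30): PQ, PS, PV, PW, QS, QT, QU, QV, QW, QX, RS, RT, RU, RW, RX, RY, ST, SV, SW, SX, TU, TV, TY, UW, UX, UY, VX, VY, WY, XY
  2-simplices (20): PQV, PQW, PSV, PSW, QST, QSX, QTU, QUW, QVX, RSW, RSX, RTU, RTY, RUX, RWY, STV, TVY, UWY, UXY, VXY

giving chain groups C_0 ≅ Z^10, C_1 ≅ Z^30, C_2 ≅ Z^20.

Boundary ∂_1: C_1 → C_0 maps an edge to its endpoints' difference, ∂[p,q] = q − p. For instance
  ∂RY = Y − R.
This gives a 10×30 integer matrix of rank 9; reducing to Smith normal form yields diagonal entries (1,1,1,1,1,1,1,1,1).

The boundary map ∂_2: C_2 → C_1 sends each 2-simplex [p,q,r] to [q,r] − [p,r] + [p,q]. For instance
  ∂TVY = VY − TY + TV,
  ∂VXY = XY − VY + VX.
This gives a 30×20 integer matrix of rank 20; reducing to Smith normal form yields diagonal entries (1,1,1,1,1,1,1,1,1,1,1,1,1,1,1,1,1,1,1,2).

Now H_k = ker ∂_k / im ∂_{k+1}, so:

  H_0: rank C_0 − rank ∂_1 = 10 − 9 = 1, and the invariant factors of ∂_1 are all 1, so H_0 = Z.
  H_1: rank ker ∂_1 − rank ∂_2 = (30 − 9) − 20 = 1, and ∂_2 has invariant factor 2 > 1, so H_1 = Z × Z/2.
  H_2: rank ker ∂_2 − rank ∂_3 = (20 − 20) − 0 = 0, and there is no ∂_3, so H_2 = 0.

Hence the Betti numbers are b_0 = 1, b_1 = 1, b_2 = 0.

b_0 = 1, b_1 = 1, b_2 = 0.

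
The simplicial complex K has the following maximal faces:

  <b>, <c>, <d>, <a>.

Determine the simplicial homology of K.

H_0 ≅ Z^4.

Fix the vertex order a < b < c < d and write every simplex with vertices in increasing order. Then dim K = 0 and the simplices of K are:

  0-simplices (4): a, b, c, d

so the chain groups are C_0 ≅ Z^4.

Computing H_k = (kernel of ∂_k) / (image of ∂_{k+1}):

  H_0: rank C_0 − rank ∂_1 = 4 − 0 = 4, and there is no ∂_1, so H_0 ≅ Z^4.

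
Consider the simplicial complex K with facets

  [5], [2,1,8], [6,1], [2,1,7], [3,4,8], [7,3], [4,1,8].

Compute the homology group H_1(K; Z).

H_1 = Z.

Fix the vertex order 1 < 2 < 3 < 4 < 5 < 6 < 7 < 8 and write every simplex with vertices in increasing order. Then dim K = 2 and the simplices of K are:

  0-simplices (8): [1], [2], [3], [4], [5], [6], [7], [8]
  1-simplices (11): [1,2], [1,4], [1,6], [1,7], [1,8], [2,7], [2,8], [3,4], [3,7], [3,8], [4,8]
  2-simplices (4): [1,2,7], [1,2,8], [1,4,8], [3,4,8]

giving chain groups C_0 ≅ Z^8, C_1 ≅ Z^11, C_2 ≅ Z^4.

∂_1: C_1 → C_0 is given by ∂[p,q] = [q] − [p]. For instance
  ∂[1,6] = [6] − [1].
This gives a 8×11 integer matrix of rank 6; reducing to Smith normal form yields diagonal entries (1,1,1,1,1,1).

Boundary ∂_2: C_2 → C_1 sends each 2-simplex [p,q,r] to [q,r] − [p,r] + [p,q]. For instance
  ∂[1,2,8] = [2,8] − [1,8] + [1,2],
  ∂[3,4,8] = [4,8] − [3,8] + [3,4].
The 11×4 boundary matrix has rank 4 and Smith normal form diag(1,1,1,1).

Computing H_k = (kernel of ∂_k) / (image of ∂_{k+1}):

  H_1: rank ker ∂_1 − rank ∂_2 = (11 − 6) − 4 = 1, and the invariant factors of ∂_2 are all 1, so H_1 ≅ Z.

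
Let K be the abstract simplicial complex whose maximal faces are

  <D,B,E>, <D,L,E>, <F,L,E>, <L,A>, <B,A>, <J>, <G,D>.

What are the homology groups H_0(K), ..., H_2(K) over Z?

H_0 ≅ Z^2,  H_1 ≅ Z,  H_2 = 0.

Order the vertices as A < B < D < E < F < G < J < L. Listing each simplex with vertices in this order, K has dimension 2 with simplices:

  0-simplices (8): A, B, D, E, F, G, J, L
  1-simplices (10): AB, AL, BD, BE, DE, DG, DL, EF, EL, FL
  2-simplices (3): BDE, DEL, EFL

so the chain groups are C_0 ≅ Z^8, C_1 ≅ Z^10, C_2 ≅ Z^3.

∂_1: C_1 → C_0 is given by ∂[p,q] = [q] − [p].
This gives a 8×10 integer matrix of rank 6; reducing to Smith normal form yields diagonal entries (1,1,1,1,1,1).

Boundary ∂_2: C_2 → C_1 maps a triangle to the signed sum of its edges. For instance
  ∂EFL = FL − EL + EF,
  ∂DEL = EL − DL + DE.
This gives a 10×3 integer matrix of rank 3; reducing to Smith normal form yields diagonal entries (1,1,1).

From H_k ≅ ker(∂_k) / im(∂_{k+1}) we obtain:

  H_0: rank C_0 − rank ∂_1 = 8 − 6 = 2, and the invariant factors of ∂_1 are all 1, so H_0 = Z^2.
  H_1: rank ker ∂_1 − rank ∂_2 = (10 − 6) − 3 = 1, and the invariant factors of ∂_2 are all 1, so H_1 = Z.
  H_2: rank ker ∂_2 − rank ∂_3 = (3 − 3) − 0 = 0, and there is no ∂_3, so H_2 = 0.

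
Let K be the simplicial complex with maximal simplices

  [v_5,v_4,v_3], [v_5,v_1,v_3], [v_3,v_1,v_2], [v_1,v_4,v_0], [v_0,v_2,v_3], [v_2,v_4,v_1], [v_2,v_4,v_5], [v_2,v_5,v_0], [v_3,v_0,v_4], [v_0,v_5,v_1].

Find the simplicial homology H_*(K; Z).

H_0 ≅ Z,  H_1 ≅ Z/2,  H_2 = 0.

We work with the vertex ordering v_0 < v_1 < v_2 < v_3 < v_4 < v_5. The simplices of K, each written with vertices in increasing order, are:

  0-simplices (6): [v_0], [v_1], [v_2], [v_3], [v_4], [v_5]
  1-simplices (15): (15 of them)
  2-simplices (10): [v_0,v_1,v_4], [v_0,v_1,v_5], [v_0,v_2,v_3], [v_0,v_2,v_5], [v_0,v_3,v_4], [v_1,v_2,v_3], [v_1,v_2,v_4], [v_1,v_3,v_5], [v_2,v_4,v_5], [v_3,v_4,v_5]

Hence C_0 ≅ Z^6, C_1 ≅ Z^15, C_2 ≅ Z^10.

The boundary map ∂_1: C_1 → C_0 maps an edge to its endpoints' difference, ∂[p,q] = q − p. For instance
  ∂[v_0,v_4] = [v_4] − [v_0].
As a 6×15 matrix over Z this has rank 5, with invariant factors (1,1,1,1,1).

∂_2: C_2 → C_1 acts by ∂[p,q,r] = [q,r] − [p,r] + [p,q]. For instance
  ∂[v_2,v_4,v_5] = [v_4,v_5] − [v_2,v_5] + [v_2,v_4],
  ∂[v_0,v_1,v_4] = [v_1,v_4] − [v_0,v_4] + [v_0,v_1].
This gives a 15×10 integer matrix of rank 10; reducing to Smith normal form yields diagonal entries (1,1,1,1,1,1,1,1,1,2).

Now H_k = ker ∂_k / im ∂_{k+1}, so:

  H_0: rank C_0 − rank ∂_1 = 6 − 5 = 1, and the invariant factors of ∂_1 are all 1, so H_0 = Z.
  H_1: rank ker ∂_1 − rank ∂_2 = (15 − 5) − 10 = 0, and ∂_2 has invariant factor 2 > 1, so H_1 = Z/2.
  H_2: rank ker ∂_2 − rank ∂_3 = (10 − 10) − 0 = 0, and there is no ∂_3, so H_2 = 0.

(K is a triangulation of the real projective plane RP^2.)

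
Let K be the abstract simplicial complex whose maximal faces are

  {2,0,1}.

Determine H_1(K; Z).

H_1 ≅ 0.

Take the total order 0 < 1 < 2 on the vertex set. Then K (dimension 2) consists of the simplices:

  0-simplices (3): [0], [1], [2]
  1-simplices (3): [0,1], [0,2], [1,2]
  2-simplices (1): [0,1,2]

Hence C_0 ≅ Z^3, C_1 ≅ Z^3, C_2 ≅ Z^1.

The boundary map ∂_1: C_1 → C_0 sends each edge [p,q] (with p < q) to q − p. For instance
  ∂[0,1] = [1] − [0].
The resulting 3×3 matrix has rank 2, and its Smith normal form has invariant factors (1,1).

The boundary map ∂_2: C_2 → C_1 maps a triangle to the signed sum of its edges. For instance
  ∂[0,1,2] = [1,2] − [0,2] + [0,1].
The resulting 3×1 matrix has rank 1, and its Smith normal form has invariant factors (1).

Computing H_k = (kernel of ∂_k) / (image of ∂_{k+1}):

  H_1: rank ker ∂_1 − rank ∂_2 = (3 − 2) − 1 = 0, and the invariant factors of ∂_2 are all 1, so H_1 ≅ 0.

(K is a triangulation of the 2-simplex.)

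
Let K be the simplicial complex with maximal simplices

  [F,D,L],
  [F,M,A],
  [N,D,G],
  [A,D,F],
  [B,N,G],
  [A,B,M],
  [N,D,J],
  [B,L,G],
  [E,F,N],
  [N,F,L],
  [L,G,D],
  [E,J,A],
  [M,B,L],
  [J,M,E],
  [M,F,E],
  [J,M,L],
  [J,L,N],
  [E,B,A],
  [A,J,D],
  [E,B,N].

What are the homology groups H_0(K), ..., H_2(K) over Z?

Order the vertices as A < B < D < E < F < G < J < L < M < N. Listing each simplex with vertices in this order, K has dimension 2 with simplices:

  0-simplices (10): A, B, D, E, F, G, J, L, M, N
  1-simplices (30): AB, AD, AE, AF, AJ, AM, BE, BG, BL, BM, BN, DF, DG, DJ, DL, DN, EF, EJ, EM, EN, FL, FM, FN, GL, GN, JL, JM, JN, LM, LN
  2-simplices (20): ABE, ABM, ADF, ADJ, AEJ, AFM, BEN, BGL, BGN, BLM, DFL, DGL, DGN, DJN, EFM, EFN, EJM, FLN, JLM, JLN

Hence C_0 ≅ Z^10, C_1 ≅ Z^30, C_2 ≅ Z^20.

The boundary map ∂_1: C_1 → C_0 is given by ∂[p,q] = [q] − [p].
The resulting 10×30 matrix has rank 9, and its Smith normal form has invariant factors (1,1,1,1,1,1,1,1,1).

The boundary map ∂_2: C_2 → C_1 acts by ∂[p,q,r] = [q,r] − [p,r] + [p,q]. For instance
  ∂BGL = GL − BL + BG,
  ∂DGL = GL − DL + DG.
As a 30×20 matrix over Z this has rank 20, with invariant factors (1,1,1,1,1,1,1,1,1,1,1,1,1,1,1,1,1,1,1,2).

From H_k ≅ ker(∂_k) / im(∂_{k+1}) we obtain:

  H_0: rank C_0 − rank ∂_1 = 10 − 9 = 1, and the invariant factors of ∂_1 are all 1, so H_0 ≅ Z.
  H_1: rank ker ∂_1 − rank ∂_2 = (30 − 9) − 20 = 1, and ∂_2 has invariant factor 2 > 1, so H_1 ≅ Z × Z/2.
  H_2: rank ker ∂_2 − rank ∂_3 = (20 − 20) − 0 = 0, and there is no ∂_3, so H_2 ≅ 0.

(K is a triangulation of the Klein bottle.)

H_0 ≅ Z,  H_1 ≅ Z × Z/2,  H_2 = 0.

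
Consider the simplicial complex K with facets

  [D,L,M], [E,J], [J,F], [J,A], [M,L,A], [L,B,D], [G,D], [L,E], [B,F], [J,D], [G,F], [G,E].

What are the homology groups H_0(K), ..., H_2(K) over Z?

H_0 ≅ Z,  H_1 ≅ Z^5,  H_2 = 0.

We work with the vertex ordering A < B < D < E < F < G < J < L < M. The simplices of K, each written with vertices in increasing order, are:

  0-simplices (9): A, B, D, E, F, G, J, L, M
  1-simplices (16): AJ, AL, AM, BD, BF, BL, DG, DJ, DL, DM, EG, EJ, EL, FG, FJ, LM
  2-simplices (3): ALM, BDL, DLM

so the chain groups are C_0 ≅ Z^9, C_1 ≅ Z^16, C_2 ≅ Z^3.

Boundary ∂_1: C_1 → C_0 maps an edge to its endpoints' difference, ∂[p,q] = q − p.
The resulting 9×16 matrix has rank 8, and its Smith normal form has invariant factors (1,1,1,1,1,1,1,1).

Boundary ∂_2: C_2 → C_1 acts by ∂[p,q,r] = [q,r] − [p,r] + [p,q]. For instance
  ∂DLM = LM − DM + DL,
  ∂BDL = DL − BL + BD.
As a 16×3 matrix over Z this has rank 3, with invariant factors (1,1,1).

Now H_k = ker ∂_k / im ∂_{k+1}, so:

  H_0: rank C_0 − rank ∂_1 = 9 − 8 = 1, and the invariant factors of ∂_1 are all 1, so H_0 = Z.
  H_1: rank ker ∂_1 − rank ∂_2 = (16 − 8) − 3 = 5, and the invariant factors of ∂_2 are all 1, so H_1 = Z^5.
  H_2: rank ker ∂_2 − rank ∂_3 = (3 − 3) − 0 = 0, and there is no ∂_3, so H_2 = 0.

As a check, the Euler characteristic is 9 − 16 + 3 = -4, which agrees with 1 − 5 + 0 = -4.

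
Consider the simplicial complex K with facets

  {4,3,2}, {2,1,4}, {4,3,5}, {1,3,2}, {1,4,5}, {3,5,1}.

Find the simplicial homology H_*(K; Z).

H_0 ≅ Z,  H_1 = 0,  H_2 ≅ Z.

Order the vertices as 1 < 2 < 3 < 4 < 5. Listing each simplex with vertices in this order, K has dimension 2 with simplices:

  0-simplices (5): [1], [2], [3], [4], [5]
  1-simplices (9): [1,2], [1,3], [1,4], [1,5], [2,3], [2,4], [3,4], [3,5], [4,5]
  2-simplices (6): [1,2,3], [1,2,4], [1,3,5], [1,4,5], [2,3,4], [3,4,5]

so the chain groups are C_0 ≅ Z^5, C_1 ≅ Z^9, C_2 ≅ Z^6.

Boundary ∂_1: C_1 → C_0 maps an edge to its endpoints' difference, ∂[p,q] = q − p.
The resulting 5×9 matrix has rank 4, and its Smith normal form has invariant factors (1,1,1,1).

The boundary map ∂_2: C_2 → C_1 sends each 2-simplex [p,q,r] to [q,r] − [p,r] + [p,q]. For instance
  ∂[1,2,3] = [2,3] − [1,3] + [1,2],
  ∂[3,4,5] = [4,5] − [3,5] + [3,4].
This gives a 9×6 integer matrix of rank 5; reducing to Smith normal form yields diagonal entries (1,1,1,1,1).

Computing H_k = (kernel of ∂_k) / (image of ∂_{k+1}):

  H_0: rank C_0 − rank ∂_1 = 5 − 4 = 1, and the invariant factors of ∂_1 are all 1, so H_0 = Z.
  H_1: rank ker ∂_1 − rank ∂_2 = (9 − 4) − 5 = 0, and the invariant factors of ∂_2 are all 1, so H_1 = 0.
  H_2: rank ker ∂_2 − rank ∂_3 = (6 − 5) − 0 = 1, and there is no ∂_3, so H_2 = Z.

(K is a triangulation of the 2-sphere S^2.)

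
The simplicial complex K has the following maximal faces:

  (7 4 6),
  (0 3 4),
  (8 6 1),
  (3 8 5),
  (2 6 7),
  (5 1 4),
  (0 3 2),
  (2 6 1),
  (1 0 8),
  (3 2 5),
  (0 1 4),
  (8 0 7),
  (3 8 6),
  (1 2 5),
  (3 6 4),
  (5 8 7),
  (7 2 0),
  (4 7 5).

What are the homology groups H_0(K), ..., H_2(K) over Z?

We work with the vertex ordering 0 < 1 < 2 < 3 < 4 < 5 < 6 < 7 < 8. The simplices of K, each written with vertices in increasing order, are:

  0-simplices (9): [0], [1], [2], [3], [4], [5], [6], [7], [8]
  1-simplices (27): (27 of them)
  2-simplices (18): [0,1,4], [0,1,8], [0,2,3], [0,2,7], [0,3,4], [0,7,8], [1,2,5], [1,2,6], [1,4,5], [1,6,8], [2,3,5], [2,6,7], [3,4,6], [3,5,8], [3,6,8], [4,5,7], [4,6,7], [5,7,8]

Hence C_0 ≅ Z^9, C_1 ≅ Z^27, C_2 ≅ Z^18.

The boundary map ∂_1: C_1 → C_0 sends each edge [p,q] (with p < q) to q − p. For instance
  ∂[2,6] = [6] − [2].
As a 9×27 matrix over Z this has rank 8, with invariant factors (1,1,1,1,1,1,1,1).

The boundary map ∂_2: C_2 → C_1 maps a triangle to the signed sum of its edges. For instance
  ∂[4,6,7] = [6,7] − [4,7] + [4,6],
  ∂[5,7,8] = [7,8] − [5,8] + [5,7].
The resulting 27×18 matrix has rank 17, and its Smith normal form has invariant factors (1,1,1,1,1,1,1,1,1,1,1,1,1,1,1,1,1).

Reading off H_k = ker ∂_k / im ∂_{k+1}:

  H_0: rank C_0 − rank ∂_1 = 9 − 8 = 1, and the invariant factors of ∂_1 are all 1, so H_0 = Z.
  H_1: rank ker ∂_1 − rank ∂_2 = (27 − 8) − 17 = 2, and the invariant factors of ∂_2 are all 1, so H_1 = Z^2.
  H_2: rank ker ∂_2 − rank ∂_3 = (18 − 17) − 0 = 1, and there is no ∂_3, so H_2 = Z.

(K is a triangulation of the torus T^2.)

H_0 = Z,  H_1 = Z^2,  H_2 = Z.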